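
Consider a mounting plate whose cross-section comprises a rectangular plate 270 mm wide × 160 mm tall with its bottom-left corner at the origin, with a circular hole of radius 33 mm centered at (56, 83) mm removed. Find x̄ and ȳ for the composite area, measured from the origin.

x̄ = 141.79 mm, ȳ = 79.74 mm

plate: A = 270 × 160 = 43200.00, centroid at (135.00, 80.00).
hole: A = −π·33² = -3421.19, centroid at (56.00, 83.00).
ΣA = 39778.81 mm², ΣAx̄ = 5640413.11 mm³, ΣAȳ = 3172040.86 mm³.
x̄ = 5640413.11/39778.81 = 141.79 mm; ȳ = 3172040.86/39778.81 = 79.74 mm.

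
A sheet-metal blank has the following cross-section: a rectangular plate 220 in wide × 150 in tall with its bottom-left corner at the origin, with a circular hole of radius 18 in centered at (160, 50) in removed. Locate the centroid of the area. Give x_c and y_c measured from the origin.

x_c = 108.41 in, y_c = 75.80 in

plate: A = 220 × 150 = 33000.00, centroid at (110.00, 75.00).
hole: A = −π·18² = -1017.88, centroid at (160.00, 50.00).
ΣA = 31982.12 in², ΣAx_c = 3467139.84 in³, ΣAy_c = 2424106.20 in³.
x_c = 3467139.84/31982.12 = 108.41 in; y_c = 2424106.20/31982.12 = 75.80 in.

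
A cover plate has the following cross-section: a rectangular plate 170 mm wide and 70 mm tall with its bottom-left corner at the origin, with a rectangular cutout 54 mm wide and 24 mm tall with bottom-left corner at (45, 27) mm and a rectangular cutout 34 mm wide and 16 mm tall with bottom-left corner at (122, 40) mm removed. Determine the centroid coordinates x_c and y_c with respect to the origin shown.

x_c = 83.75 mm, y_c = 33.78 mm

plate: A = 170 × 70 = 11900.00, centroid at (85.00, 35.00).
hole 1: A = −(54 × 24) = -1296.00, centroid at (72.00, 39.00).
hole 2: A = −(34 × 16) = -544.00, centroid at (139.00, 48.00).
ΣA = 10060.00 mm²
ΣAx_c = (11900.00)(85.00) + (-1296.00)(72.00) + (-544.00)(139.00) = 842572.00 mm³
ΣAy_c = (11900.00)(35.00) + (-1296.00)(39.00) + (-544.00)(48.00) = 339844.00 mm³
x_c = 842572.00 / 10060.00 = 83.75 mm
y_c = 339844.00 / 10060.00 = 33.78 mm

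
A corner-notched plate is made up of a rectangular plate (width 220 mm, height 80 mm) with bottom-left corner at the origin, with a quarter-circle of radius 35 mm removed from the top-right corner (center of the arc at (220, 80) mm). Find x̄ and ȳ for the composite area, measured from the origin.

plate: A = 220 × 80 = 17600.00, centroid at (110.00, 40.00).
removed quarter-circle: A = −¼π·35² = -962.11, centroid at (205.15, 65.15).
ΣA = 16637.89 mm², ΣAx̄ = 1738626.86 mm³, ΣAȳ = 641322.65 mm³.
x̄ = 1738626.86/16637.89 = 104.50 mm; ȳ = 641322.65/16637.89 = 38.55 mm.

x̄ = 104.50 mm, ȳ = 38.55 mm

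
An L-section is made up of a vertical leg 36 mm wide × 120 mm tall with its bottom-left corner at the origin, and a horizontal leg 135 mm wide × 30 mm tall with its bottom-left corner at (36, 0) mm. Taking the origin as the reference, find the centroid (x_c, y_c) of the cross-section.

x_c = 59.37 mm, y_c = 38.23 mm

vertical leg: A = 36 × 120 = 4320.00, centroid at (18.00, 60.00).
horizontal leg: A = 135 × 30 = 4050.00, centroid at (103.50, 15.00).
ΣA = 8370.00 mm²
ΣAx_c = (4320.00)(18.00) + (4050.00)(103.50) = 496935.00 mm³
ΣAy_c = (4320.00)(60.00) + (4050.00)(15.00) = 319950.00 mm³
x_c = 496935.00 / 8370.00 = 59.37 mm
y_c = 319950.00 / 8370.00 = 38.23 mm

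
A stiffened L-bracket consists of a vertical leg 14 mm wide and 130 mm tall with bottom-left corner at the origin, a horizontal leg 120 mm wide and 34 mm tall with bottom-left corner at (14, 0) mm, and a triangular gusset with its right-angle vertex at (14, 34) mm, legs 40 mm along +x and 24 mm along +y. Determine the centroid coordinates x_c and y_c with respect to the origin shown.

vertical leg: A = 14 × 130 = 1820.00, centroid at (7.00, 65.00).
horizontal leg: A = 120 × 34 = 4080.00, centroid at (74.00, 17.00).
gusset: A = ½·40·24 = 480.00, centroid at (27.33, 42.00).
ΣA = 6380.00 mm²
ΣAx_c = (1820.00)(7.00) + (4080.00)(74.00) + (480.00)(27.33) = 327780.00 mm³
ΣAy_c = (1820.00)(65.00) + (4080.00)(17.00) + (480.00)(42.00) = 207820.00 mm³
x_c = 327780.00 / 6380.00 = 51.38 mm
y_c = 207820.00 / 6380.00 = 32.57 mm

x_c = 51.38 mm, y_c = 32.57 mm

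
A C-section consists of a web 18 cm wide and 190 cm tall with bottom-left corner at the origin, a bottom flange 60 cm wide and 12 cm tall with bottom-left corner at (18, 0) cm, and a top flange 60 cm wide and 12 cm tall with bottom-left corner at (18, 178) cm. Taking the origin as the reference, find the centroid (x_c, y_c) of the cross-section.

x_c = 20.56 cm, y_c = 95.00 cm

Part | A | x̄ᵢ | ȳᵢ | A·x̄ᵢ | A·ȳᵢ
web | 3420.00 | 9.00 | 95.00 | 30780.00 | 324900.00
bottom flange | 720.00 | 48.00 | 6.00 | 34560.00 | 4320.00
top flange | 720.00 | 48.00 | 184.00 | 34560.00 | 132480.00
Σ | 4860.00 |  |  | 99900.00 | 461700.00
x_c = 99900.00 / 4860.00 = 20.56 cm
y_c = 461700.00 / 4860.00 = 95.00 cm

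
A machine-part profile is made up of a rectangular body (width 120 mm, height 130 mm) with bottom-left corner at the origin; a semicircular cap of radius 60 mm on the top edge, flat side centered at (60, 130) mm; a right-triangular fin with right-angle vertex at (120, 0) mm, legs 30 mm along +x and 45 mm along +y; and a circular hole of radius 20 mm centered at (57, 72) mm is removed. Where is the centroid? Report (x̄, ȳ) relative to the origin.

x̄ = 62.47 mm, ȳ = 87.69 mm

Part | A | x̄ᵢ | ȳᵢ | A·x̄ᵢ | A·ȳᵢ
rectangular body | 15600.00 | 60.00 | 65.00 | 936000.00 | 1014000.00
semicircular top | 5654.87 | 60.00 | 155.46 | 339292.01 | 879132.68
triangular fin | 675.00 | 130.00 | 15.00 | 87750.00 | 10125.00
hole | -1256.64 | 57.00 | 72.00 | -71628.31 | -90477.87
Σ | 20673.23 |  |  | 1291413.69 | 1812779.81
x̄ = 1291413.69 / 20673.23 = 62.47 mm
ȳ = 1812779.81 / 20673.23 = 87.69 mm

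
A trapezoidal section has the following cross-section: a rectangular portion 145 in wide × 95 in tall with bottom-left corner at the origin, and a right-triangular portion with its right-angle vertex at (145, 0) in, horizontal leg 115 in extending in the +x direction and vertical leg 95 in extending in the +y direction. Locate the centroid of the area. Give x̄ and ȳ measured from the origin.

Part | A | x̄ᵢ | ȳᵢ | A·x̄ᵢ | A·ȳᵢ
rectangular portion | 13775.00 | 72.50 | 47.50 | 998687.50 | 654312.50
triangular portion | 5462.50 | 183.33 | 31.67 | 1001458.33 | 172979.17
Σ | 19237.50 |  |  | 2000145.83 | 827291.67
x̄ = 2000145.83 / 19237.50 = 103.97 in
ȳ = 827291.67 / 19237.50 = 43.00 in

x̄ = 103.97 in, ȳ = 43.00 in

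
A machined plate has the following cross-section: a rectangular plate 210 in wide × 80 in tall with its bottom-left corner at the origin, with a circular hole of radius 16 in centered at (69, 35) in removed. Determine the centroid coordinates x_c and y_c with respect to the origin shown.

Part | A | x̄ᵢ | ȳᵢ | A·x̄ᵢ | A·ȳᵢ
plate | 16800.00 | 105.00 | 40.00 | 1764000.00 | 672000.00
hole | -804.25 | 69.00 | 35.00 | -55493.09 | -28148.67
Σ | 15995.75 |  |  | 1708506.91 | 643851.33
x_c = 1708506.91 / 15995.75 = 106.81 in
y_c = 643851.33 / 15995.75 = 40.25 in

x_c = 106.81 in, y_c = 40.25 in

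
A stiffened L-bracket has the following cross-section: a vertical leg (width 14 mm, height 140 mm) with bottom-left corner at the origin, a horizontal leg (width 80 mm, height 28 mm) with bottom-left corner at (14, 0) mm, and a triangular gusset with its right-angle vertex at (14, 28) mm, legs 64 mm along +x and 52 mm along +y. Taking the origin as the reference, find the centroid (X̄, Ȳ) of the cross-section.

X̄ = 32.99 mm, Ȳ = 41.61 mm

vertical leg: A = 14 × 140 = 1960.00, centroid at (7.00, 70.00).
horizontal leg: A = 80 × 28 = 2240.00, centroid at (54.00, 14.00).
gusset: A = ½·64·52 = 1664.00, centroid at (35.33, 45.33).
ΣA = 5864.00 mm²
ΣAX̄ = (1960.00)(7.00) + (2240.00)(54.00) + (1664.00)(35.33) = 193474.67 mm³
ΣAȲ = (1960.00)(70.00) + (2240.00)(14.00) + (1664.00)(45.33) = 243994.67 mm³
X̄ = 193474.67 / 5864.00 = 32.99 mm
Ȳ = 243994.67 / 5864.00 = 41.61 mm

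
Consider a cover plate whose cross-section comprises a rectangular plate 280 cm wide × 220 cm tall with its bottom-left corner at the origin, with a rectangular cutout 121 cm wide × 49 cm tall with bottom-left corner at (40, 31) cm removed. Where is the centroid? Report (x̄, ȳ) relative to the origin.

x̄ = 144.21 cm, ȳ = 115.80 cm

Part | A | x̄ᵢ | ȳᵢ | A·x̄ᵢ | A·ȳᵢ
plate | 61600.00 | 140.00 | 110.00 | 8624000.00 | 6776000.00
hole | -5929.00 | 100.50 | 55.50 | -595864.50 | -329059.50
Σ | 55671.00 |  |  | 8028135.50 | 6446940.50
x̄ = 8028135.50 / 55671.00 = 144.21 cm
ȳ = 6446940.50 / 55671.00 = 115.80 cm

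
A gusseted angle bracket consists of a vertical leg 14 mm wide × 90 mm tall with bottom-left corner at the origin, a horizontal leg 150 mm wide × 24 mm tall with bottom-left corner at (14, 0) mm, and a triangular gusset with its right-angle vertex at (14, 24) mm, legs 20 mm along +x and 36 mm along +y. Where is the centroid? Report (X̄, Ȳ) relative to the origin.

vertical leg: A = 14 × 90 = 1260.00, centroid at (7.00, 45.00).
horizontal leg: A = 150 × 24 = 3600.00, centroid at (89.00, 12.00).
gusset: A = ½·20·36 = 360.00, centroid at (20.67, 36.00).
ΣA = 5220.00 mm², ΣAX̄ = 336660.00 mm³, ΣAȲ = 112860.00 mm³.
X̄ = 336660.00/5220.00 = 64.49 mm; Ȳ = 112860.00/5220.00 = 21.62 mm.

X̄ = 64.49 mm, Ȳ = 21.62 mm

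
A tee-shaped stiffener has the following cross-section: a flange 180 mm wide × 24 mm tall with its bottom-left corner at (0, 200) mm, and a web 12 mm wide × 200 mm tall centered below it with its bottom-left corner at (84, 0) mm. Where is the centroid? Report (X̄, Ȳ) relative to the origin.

web: A = 12 × 200 = 2400.00, centroid at (90.00, 100.00).
flange: A = 180 × 24 = 4320.00, centroid at (90.00, 212.00).
ΣA = 6720.00 mm², ΣAX̄ = 604800.00 mm³, ΣAȲ = 1155840.00 mm³.
X̄ = 604800.00/6720.00 = 90.00 mm; Ȳ = 1155840.00/6720.00 = 172.00 mm.

X̄ = 90.00 mm, Ȳ = 172.00 mm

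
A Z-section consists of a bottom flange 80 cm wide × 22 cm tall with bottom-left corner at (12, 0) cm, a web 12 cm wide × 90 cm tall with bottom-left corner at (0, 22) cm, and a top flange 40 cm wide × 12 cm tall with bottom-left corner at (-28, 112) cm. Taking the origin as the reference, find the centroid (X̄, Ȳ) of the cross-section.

bottom flange: A = 80 × 22 = 1760.00, centroid at (52.00, 11.00).
web: A = 12 × 90 = 1080.00, centroid at (6.00, 67.00).
top flange: A = 40 × 12 = 480.00, centroid at (-8.00, 118.00).
ΣA = 3320.00 cm²
ΣAX̄ = (1760.00)(52.00) + (1080.00)(6.00) + (480.00)(-8.00) = 94160.00 cm³
ΣAȲ = (1760.00)(11.00) + (1080.00)(67.00) + (480.00)(118.00) = 148360.00 cm³
X̄ = 94160.00 / 3320.00 = 28.36 cm
Ȳ = 148360.00 / 3320.00 = 44.69 cm

X̄ = 28.36 cm, Ȳ = 44.69 cm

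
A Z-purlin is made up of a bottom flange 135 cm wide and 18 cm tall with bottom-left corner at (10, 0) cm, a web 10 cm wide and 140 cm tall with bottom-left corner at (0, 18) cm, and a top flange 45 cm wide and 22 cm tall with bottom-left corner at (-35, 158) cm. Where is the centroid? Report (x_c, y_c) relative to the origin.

x_c = 37.96 cm, y_c = 64.81 cm

bottom flange: A = 135 × 18 = 2430.00, centroid at (77.50, 9.00).
web: A = 10 × 140 = 1400.00, centroid at (5.00, 88.00).
top flange: A = 45 × 22 = 990.00, centroid at (-12.50, 169.00).
ΣA = 4820.00 cm², ΣAx_c = 182950.00 cm³, ΣAy_c = 312380.00 cm³.
x_c = 182950.00/4820.00 = 37.96 cm; y_c = 312380.00/4820.00 = 64.81 cm.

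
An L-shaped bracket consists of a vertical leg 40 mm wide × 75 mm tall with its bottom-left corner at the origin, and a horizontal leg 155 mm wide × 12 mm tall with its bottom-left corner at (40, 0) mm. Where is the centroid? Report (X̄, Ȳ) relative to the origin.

X̄ = 57.31 mm, Ȳ = 25.44 mm

vertical leg: A = 40 × 75 = 3000.00, centroid at (20.00, 37.50).
horizontal leg: A = 155 × 12 = 1860.00, centroid at (117.50, 6.00).
ΣA = 4860.00 mm², ΣAX̄ = 278550.00 mm³, ΣAȲ = 123660.00 mm³.
X̄ = 278550.00/4860.00 = 57.31 mm; Ȳ = 123660.00/4860.00 = 25.44 mm.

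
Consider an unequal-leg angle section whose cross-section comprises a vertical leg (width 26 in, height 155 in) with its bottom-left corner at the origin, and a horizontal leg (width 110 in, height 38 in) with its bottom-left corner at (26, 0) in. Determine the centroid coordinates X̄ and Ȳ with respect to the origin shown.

vertical leg: A = 26 × 155 = 4030.00, centroid at (13.00, 77.50).
horizontal leg: A = 110 × 38 = 4180.00, centroid at (81.00, 19.00).
ΣA = 8210.00 in², ΣAX̄ = 390970.00 in³, ΣAȲ = 391745.00 in³.
X̄ = 390970.00/8210.00 = 47.62 in; Ȳ = 391745.00/8210.00 = 47.72 in.

X̄ = 47.62 in, Ȳ = 47.72 in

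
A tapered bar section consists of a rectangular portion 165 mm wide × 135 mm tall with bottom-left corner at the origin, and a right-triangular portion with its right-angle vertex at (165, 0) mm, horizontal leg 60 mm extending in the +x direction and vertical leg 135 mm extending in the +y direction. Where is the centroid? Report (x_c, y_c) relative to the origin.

rectangular portion: A = 165 × 135 = 22275.00, centroid at (82.50, 67.50).
triangular portion: A = ½·60·135 = 4050.00, centroid at (185.00, 45.00).
ΣA = 26325.00 mm², ΣAx_c = 2586937.50 mm³, ΣAy_c = 1685812.50 mm³.
x_c = 2586937.50/26325.00 = 98.27 mm; y_c = 1685812.50/26325.00 = 64.04 mm.

x_c = 98.27 mm, y_c = 64.04 mm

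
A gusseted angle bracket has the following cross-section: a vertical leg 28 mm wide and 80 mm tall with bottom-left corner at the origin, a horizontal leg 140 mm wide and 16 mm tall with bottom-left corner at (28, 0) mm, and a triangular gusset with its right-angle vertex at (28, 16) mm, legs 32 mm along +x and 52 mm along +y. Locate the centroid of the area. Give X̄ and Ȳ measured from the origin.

X̄ = 53.29 mm, Ȳ = 25.46 mm

Part | A | x̄ᵢ | ȳᵢ | A·x̄ᵢ | A·ȳᵢ
vertical leg | 2240.00 | 14.00 | 40.00 | 31360.00 | 89600.00
horizontal leg | 2240.00 | 98.00 | 8.00 | 219520.00 | 17920.00
gusset | 832.00 | 38.67 | 33.33 | 32170.67 | 27733.33
Σ | 5312.00 |  |  | 283050.67 | 135253.33
X̄ = 283050.67 / 5312.00 = 53.29 mm
Ȳ = 135253.33 / 5312.00 = 25.46 mm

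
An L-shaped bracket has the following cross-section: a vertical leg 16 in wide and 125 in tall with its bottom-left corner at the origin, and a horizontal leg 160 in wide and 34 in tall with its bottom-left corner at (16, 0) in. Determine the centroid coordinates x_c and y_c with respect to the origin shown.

x_c = 72.34 in, y_c = 29.23 in

vertical leg: A = 16 × 125 = 2000.00, centroid at (8.00, 62.50).
horizontal leg: A = 160 × 34 = 5440.00, centroid at (96.00, 17.00).
ΣA = 7440.00 in²
ΣAx_c = (2000.00)(8.00) + (5440.00)(96.00) = 538240.00 in³
ΣAy_c = (2000.00)(62.50) + (5440.00)(17.00) = 217480.00 in³
x_c = 538240.00 / 7440.00 = 72.34 in
y_c = 217480.00 / 7440.00 = 29.23 in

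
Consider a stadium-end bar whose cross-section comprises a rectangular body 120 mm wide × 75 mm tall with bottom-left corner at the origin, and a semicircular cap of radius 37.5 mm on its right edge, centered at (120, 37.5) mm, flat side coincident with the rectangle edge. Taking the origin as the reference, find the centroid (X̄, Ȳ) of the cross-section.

X̄ = 74.96 mm, Ȳ = 37.50 mm

Part | A | x̄ᵢ | ȳᵢ | A·x̄ᵢ | A·ȳᵢ
rectangular body | 9000.00 | 60.00 | 37.50 | 540000.00 | 337500.00
semicircular end | 2208.93 | 135.92 | 37.50 | 300228.13 | 82834.96
Σ | 11208.93 |  |  | 840228.13 | 420334.96
X̄ = 840228.13 / 11208.93 = 74.96 mm
Ȳ = 420334.96 / 11208.93 = 37.50 mm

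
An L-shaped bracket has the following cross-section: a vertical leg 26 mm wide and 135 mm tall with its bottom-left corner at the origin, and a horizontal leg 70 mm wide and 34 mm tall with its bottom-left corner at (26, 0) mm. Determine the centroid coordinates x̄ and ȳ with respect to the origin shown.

x̄ = 32.40 mm, ȳ = 47.09 mm

vertical leg: A = 26 × 135 = 3510.00, centroid at (13.00, 67.50).
horizontal leg: A = 70 × 34 = 2380.00, centroid at (61.00, 17.00).
ΣA = 5890.00 mm², ΣAx̄ = 190810.00 mm³, ΣAȳ = 277385.00 mm³.
x̄ = 190810.00/5890.00 = 32.40 mm; ȳ = 277385.00/5890.00 = 47.09 mm.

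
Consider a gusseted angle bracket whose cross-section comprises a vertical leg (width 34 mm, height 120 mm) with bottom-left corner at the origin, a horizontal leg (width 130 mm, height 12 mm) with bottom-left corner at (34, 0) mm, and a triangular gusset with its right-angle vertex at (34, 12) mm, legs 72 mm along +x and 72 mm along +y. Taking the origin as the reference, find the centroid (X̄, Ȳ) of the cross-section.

X̄ = 45.45 mm, Ȳ = 42.21 mm

vertical leg: A = 34 × 120 = 4080.00, centroid at (17.00, 60.00).
horizontal leg: A = 130 × 12 = 1560.00, centroid at (99.00, 6.00).
gusset: A = ½·72·72 = 2592.00, centroid at (58.00, 36.00).
ΣA = 8232.00 mm²
ΣAX̄ = (4080.00)(17.00) + (1560.00)(99.00) + (2592.00)(58.00) = 374136.00 mm³
ΣAȲ = (4080.00)(60.00) + (1560.00)(6.00) + (2592.00)(36.00) = 347472.00 mm³
X̄ = 374136.00 / 8232.00 = 45.45 mm
Ȳ = 347472.00 / 8232.00 = 42.21 mm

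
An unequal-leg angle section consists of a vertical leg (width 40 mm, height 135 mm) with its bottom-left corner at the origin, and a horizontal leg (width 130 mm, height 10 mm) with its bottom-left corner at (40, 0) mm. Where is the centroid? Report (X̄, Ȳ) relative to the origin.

Part | A | x̄ᵢ | ȳᵢ | A·x̄ᵢ | A·ȳᵢ
vertical leg | 5400.00 | 20.00 | 67.50 | 108000.00 | 364500.00
horizontal leg | 1300.00 | 105.00 | 5.00 | 136500.00 | 6500.00
Σ | 6700.00 |  |  | 244500.00 | 371000.00
X̄ = 244500.00 / 6700.00 = 36.49 mm
Ȳ = 371000.00 / 6700.00 = 55.37 mm

X̄ = 36.49 mm, Ȳ = 55.37 mm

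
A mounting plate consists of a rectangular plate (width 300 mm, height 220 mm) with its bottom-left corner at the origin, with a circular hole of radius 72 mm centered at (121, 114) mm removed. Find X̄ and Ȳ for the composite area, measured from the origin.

X̄ = 159.50 mm, Ȳ = 108.69 mm

Part | A | x̄ᵢ | ȳᵢ | A·x̄ᵢ | A·ȳᵢ
plate | 66000.00 | 150.00 | 110.00 | 9900000.00 | 7260000.00
hole | -16286.02 | 121.00 | 114.00 | -1970607.97 | -1856605.86
Σ | 49713.98 |  |  | 7929392.03 | 5403394.14
X̄ = 7929392.03 / 49713.98 = 159.50 mm
Ȳ = 5403394.14 / 49713.98 = 108.69 mm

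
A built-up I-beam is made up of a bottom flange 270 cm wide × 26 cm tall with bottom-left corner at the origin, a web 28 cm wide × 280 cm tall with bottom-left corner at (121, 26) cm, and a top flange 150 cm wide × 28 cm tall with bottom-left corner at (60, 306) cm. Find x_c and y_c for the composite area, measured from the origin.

x_c = 135.00 cm, y_c = 143.58 cm

bottom flange: A = 270 × 26 = 7020.00, centroid at (135.00, 13.00).
web: A = 28 × 280 = 7840.00, centroid at (135.00, 166.00).
top flange: A = 150 × 28 = 4200.00, centroid at (135.00, 320.00).
ΣA = 19060.00 cm²
ΣAx_c = (7020.00)(135.00) + (7840.00)(135.00) + (4200.00)(135.00) = 2573100.00 cm³
ΣAy_c = (7020.00)(13.00) + (7840.00)(166.00) + (4200.00)(320.00) = 2736700.00 cm³
x_c = 2573100.00 / 19060.00 = 135.00 cm
y_c = 2736700.00 / 19060.00 = 143.58 cm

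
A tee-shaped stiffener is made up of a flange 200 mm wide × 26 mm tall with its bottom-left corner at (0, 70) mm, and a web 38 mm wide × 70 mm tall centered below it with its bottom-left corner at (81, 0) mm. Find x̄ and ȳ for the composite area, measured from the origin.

x̄ = 100.00 mm, ȳ = 66.76 mm

web: A = 38 × 70 = 2660.00, centroid at (100.00, 35.00).
flange: A = 200 × 26 = 5200.00, centroid at (100.00, 83.00).
ΣA = 7860.00 mm²
ΣAx̄ = (2660.00)(100.00) + (5200.00)(100.00) = 786000.00 mm³
ΣAȳ = (2660.00)(35.00) + (5200.00)(83.00) = 524700.00 mm³
x̄ = 786000.00 / 7860.00 = 100.00 mm
ȳ = 524700.00 / 7860.00 = 66.76 mm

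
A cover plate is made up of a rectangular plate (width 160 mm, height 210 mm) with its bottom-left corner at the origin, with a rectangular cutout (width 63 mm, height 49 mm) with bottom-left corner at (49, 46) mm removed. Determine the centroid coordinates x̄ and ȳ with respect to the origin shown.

Part | A | x̄ᵢ | ȳᵢ | A·x̄ᵢ | A·ȳᵢ
plate | 33600.00 | 80.00 | 105.00 | 2688000.00 | 3528000.00
hole | -3087.00 | 80.50 | 70.50 | -248503.50 | -217633.50
Σ | 30513.00 |  |  | 2439496.50 | 3310366.50
x̄ = 2439496.50 / 30513.00 = 79.95 mm
ȳ = 3310366.50 / 30513.00 = 108.49 mm

x̄ = 79.95 mm, ȳ = 108.49 mm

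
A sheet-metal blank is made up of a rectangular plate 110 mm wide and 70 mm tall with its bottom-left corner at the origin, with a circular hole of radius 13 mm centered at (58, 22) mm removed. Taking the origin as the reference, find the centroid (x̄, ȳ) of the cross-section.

Part | A | x̄ᵢ | ȳᵢ | A·x̄ᵢ | A·ȳᵢ
plate | 7700.00 | 55.00 | 35.00 | 423500.00 | 269500.00
hole | -530.93 | 58.00 | 22.00 | -30793.89 | -11680.44
Σ | 7169.07 |  |  | 392706.11 | 257819.56
x̄ = 392706.11 / 7169.07 = 54.78 mm
ȳ = 257819.56 / 7169.07 = 35.96 mm

x̄ = 54.78 mm, ȳ = 35.96 mm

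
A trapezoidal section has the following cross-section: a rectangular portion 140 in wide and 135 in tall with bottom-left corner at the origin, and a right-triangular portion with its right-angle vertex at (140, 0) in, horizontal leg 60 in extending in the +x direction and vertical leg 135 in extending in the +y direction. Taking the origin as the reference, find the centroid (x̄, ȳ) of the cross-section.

rectangular portion: A = 140 × 135 = 18900.00, centroid at (70.00, 67.50).
triangular portion: A = ½·60·135 = 4050.00, centroid at (160.00, 45.00).
ΣA = 22950.00 in²
ΣAx̄ = (18900.00)(70.00) + (4050.00)(160.00) = 1971000.00 in³
ΣAȳ = (18900.00)(67.50) + (4050.00)(45.00) = 1458000.00 in³
x̄ = 1971000.00 / 22950.00 = 85.88 in
ȳ = 1458000.00 / 22950.00 = 63.53 in

x̄ = 85.88 in, ȳ = 63.53 in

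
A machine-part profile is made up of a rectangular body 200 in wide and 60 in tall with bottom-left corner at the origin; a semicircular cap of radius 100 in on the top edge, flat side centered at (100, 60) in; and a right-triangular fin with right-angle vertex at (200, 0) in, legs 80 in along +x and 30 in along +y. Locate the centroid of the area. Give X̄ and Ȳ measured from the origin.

X̄ = 105.26 in, Ȳ = 68.53 in

rectangular body: A = 200 × 60 = 12000.00, centroid at (100.00, 30.00).
semicircular top: A = ½π·100² = 15707.96, centroid at (100.00, 102.44).
triangular fin: A = ½·80·30 = 1200.00, centroid at (226.67, 10.00).
ΣA = 28907.96 in²
ΣAX̄ = (12000.00)(100.00) + (15707.96)(100.00) + (1200.00)(226.67) = 3042796.33 in³
ΣAȲ = (12000.00)(30.00) + (15707.96)(102.44) + (1200.00)(10.00) = 1981144.46 in³
X̄ = 3042796.33 / 28907.96 = 105.26 in
Ȳ = 1981144.46 / 28907.96 = 68.53 in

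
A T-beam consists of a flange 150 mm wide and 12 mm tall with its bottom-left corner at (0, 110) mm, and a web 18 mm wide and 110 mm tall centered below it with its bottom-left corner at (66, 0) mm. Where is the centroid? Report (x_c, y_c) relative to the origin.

x_c = 75.00 mm, y_c = 84.05 mm

Part | A | x̄ᵢ | ȳᵢ | A·x̄ᵢ | A·ȳᵢ
web | 1980.00 | 75.00 | 55.00 | 148500.00 | 108900.00
flange | 1800.00 | 75.00 | 116.00 | 135000.00 | 208800.00
Σ | 3780.00 |  |  | 283500.00 | 317700.00
x_c = 283500.00 / 3780.00 = 75.00 mm
y_c = 317700.00 / 3780.00 = 84.05 mm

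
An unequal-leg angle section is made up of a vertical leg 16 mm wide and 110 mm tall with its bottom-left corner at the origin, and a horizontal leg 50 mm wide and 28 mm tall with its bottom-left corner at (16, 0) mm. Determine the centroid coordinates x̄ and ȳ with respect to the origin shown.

vertical leg: A = 16 × 110 = 1760.00, centroid at (8.00, 55.00).
horizontal leg: A = 50 × 28 = 1400.00, centroid at (41.00, 14.00).
ΣA = 3160.00 mm²
ΣAx̄ = (1760.00)(8.00) + (1400.00)(41.00) = 71480.00 mm³
ΣAȳ = (1760.00)(55.00) + (1400.00)(14.00) = 116400.00 mm³
x̄ = 71480.00 / 3160.00 = 22.62 mm
ȳ = 116400.00 / 3160.00 = 36.84 mm

x̄ = 22.62 mm, ȳ = 36.84 mm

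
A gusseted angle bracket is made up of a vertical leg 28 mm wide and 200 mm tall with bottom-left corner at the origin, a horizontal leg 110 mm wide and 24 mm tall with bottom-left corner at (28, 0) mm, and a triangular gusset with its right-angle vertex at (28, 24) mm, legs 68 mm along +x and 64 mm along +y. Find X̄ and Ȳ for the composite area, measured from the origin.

X̄ = 39.15 mm, Ȳ = 66.28 mm

vertical leg: A = 28 × 200 = 5600.00, centroid at (14.00, 100.00).
horizontal leg: A = 110 × 24 = 2640.00, centroid at (83.00, 12.00).
gusset: A = ½·68·64 = 2176.00, centroid at (50.67, 45.33).
ΣA = 10416.00 mm²
ΣAX̄ = (5600.00)(14.00) + (2640.00)(83.00) + (2176.00)(50.67) = 407770.67 mm³
ΣAȲ = (5600.00)(100.00) + (2640.00)(12.00) + (2176.00)(45.33) = 690325.33 mm³
X̄ = 407770.67 / 10416.00 = 39.15 mm
Ȳ = 690325.33 / 10416.00 = 66.28 mm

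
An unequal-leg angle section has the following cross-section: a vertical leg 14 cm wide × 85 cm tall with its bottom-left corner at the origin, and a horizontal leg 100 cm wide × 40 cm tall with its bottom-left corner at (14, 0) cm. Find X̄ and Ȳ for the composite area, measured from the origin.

vertical leg: A = 14 × 85 = 1190.00, centroid at (7.00, 42.50).
horizontal leg: A = 100 × 40 = 4000.00, centroid at (64.00, 20.00).
ΣA = 5190.00 cm², ΣAX̄ = 264330.00 cm³, ΣAȲ = 130575.00 cm³.
X̄ = 264330.00/5190.00 = 50.93 cm; Ȳ = 130575.00/5190.00 = 25.16 cm.

X̄ = 50.93 cm, Ȳ = 25.16 cm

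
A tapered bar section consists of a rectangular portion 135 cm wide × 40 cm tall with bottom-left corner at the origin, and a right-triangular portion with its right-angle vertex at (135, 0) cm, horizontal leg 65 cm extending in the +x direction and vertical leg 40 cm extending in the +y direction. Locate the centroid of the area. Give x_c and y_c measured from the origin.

Part | A | x̄ᵢ | ȳᵢ | A·x̄ᵢ | A·ȳᵢ
rectangular portion | 5400.00 | 67.50 | 20.00 | 364500.00 | 108000.00
triangular portion | 1300.00 | 156.67 | 13.33 | 203666.67 | 17333.33
Σ | 6700.00 |  |  | 568166.67 | 125333.33
x_c = 568166.67 / 6700.00 = 84.80 cm
y_c = 125333.33 / 6700.00 = 18.71 cm

x_c = 84.80 cm, y_c = 18.71 cm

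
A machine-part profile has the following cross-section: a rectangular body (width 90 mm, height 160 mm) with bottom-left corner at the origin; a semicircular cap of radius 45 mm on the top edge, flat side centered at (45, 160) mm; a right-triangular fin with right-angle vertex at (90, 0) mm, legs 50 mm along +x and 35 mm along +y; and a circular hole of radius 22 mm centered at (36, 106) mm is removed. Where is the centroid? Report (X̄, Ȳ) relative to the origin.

X̄ = 48.99 mm, Ȳ = 92.75 mm

rectangular body: A = 90 × 160 = 14400.00, centroid at (45.00, 80.00).
semicircular top: A = ½π·45² = 3180.86, centroid at (45.00, 179.10).
triangular fin: A = ½·50·35 = 875.00, centroid at (106.67, 11.67).
hole: A = −π·22² = -1520.53, centroid at (36.00, 106.00).
ΣA = 16935.33 mm²
ΣAX̄ = (14400.00)(45.00) + (3180.86)(45.00) + (875.00)(106.67) + (-1520.53)(36.00) = 829733.04 mm³
ΣAȲ = (14400.00)(80.00) + (3180.86)(179.10) + (875.00)(11.67) + (-1520.53)(106.00) = 1570720.07 mm³
X̄ = 829733.04 / 16935.33 = 48.99 mm
Ȳ = 1570720.07 / 16935.33 = 92.75 mm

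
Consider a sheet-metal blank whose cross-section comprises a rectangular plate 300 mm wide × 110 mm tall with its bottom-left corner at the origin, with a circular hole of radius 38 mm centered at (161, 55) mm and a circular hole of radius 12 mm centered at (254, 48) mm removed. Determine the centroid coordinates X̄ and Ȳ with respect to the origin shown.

X̄ = 146.54 mm, Ȳ = 55.11 mm

Part | A | x̄ᵢ | ȳᵢ | A·x̄ᵢ | A·ȳᵢ
plate | 33000.00 | 150.00 | 55.00 | 4950000.00 | 1815000.00
hole 1 | -4536.46 | 161.00 | 55.00 | -730370.03 | -249505.29
hole 2 | -452.39 | 254.00 | 48.00 | -114906.89 | -21714.69
Σ | 28011.15 |  |  | 4104723.08 | 1543780.02
X̄ = 4104723.08 / 28011.15 = 146.54 mm
Ȳ = 1543780.02 / 28011.15 = 55.11 mm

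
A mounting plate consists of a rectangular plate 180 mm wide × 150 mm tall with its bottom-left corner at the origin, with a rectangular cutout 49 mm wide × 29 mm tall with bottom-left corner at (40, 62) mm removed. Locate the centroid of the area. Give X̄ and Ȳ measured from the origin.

plate: A = 180 × 150 = 27000.00, centroid at (90.00, 75.00).
hole: A = −(49 × 29) = -1421.00, centroid at (64.50, 76.50).
ΣA = 25579.00 mm², ΣAX̄ = 2338345.50 mm³, ΣAȲ = 1916293.50 mm³.
X̄ = 2338345.50/25579.00 = 91.42 mm; Ȳ = 1916293.50/25579.00 = 74.92 mm.

X̄ = 91.42 mm, Ȳ = 74.92 mm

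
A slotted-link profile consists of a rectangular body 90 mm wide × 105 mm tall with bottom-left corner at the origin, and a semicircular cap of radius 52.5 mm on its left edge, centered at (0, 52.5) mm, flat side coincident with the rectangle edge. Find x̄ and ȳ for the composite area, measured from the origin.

Part | A | x̄ᵢ | ȳᵢ | A·x̄ᵢ | A·ȳᵢ
rectangular body | 9450.00 | 45.00 | 52.50 | 425250.00 | 496125.00
semicircular end | 4329.51 | -22.28 | 52.50 | -96468.75 | 227299.14
Σ | 13779.51 |  |  | 328781.25 | 723424.14
x̄ = 328781.25 / 13779.51 = 23.86 mm
ȳ = 723424.14 / 13779.51 = 52.50 mm

x̄ = 23.86 mm, ȳ = 52.50 mm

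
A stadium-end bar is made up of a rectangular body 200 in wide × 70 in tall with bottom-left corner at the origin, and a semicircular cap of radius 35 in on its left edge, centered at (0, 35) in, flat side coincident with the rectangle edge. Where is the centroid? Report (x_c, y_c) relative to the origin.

x_c = 86.12 in, y_c = 35.00 in

rectangular body: A = 200 × 70 = 14000.00, centroid at (100.00, 35.00).
semicircular end: A = ½π·35² = 1924.23, centroid at (-14.85, 35.00).
ΣA = 15924.23 in², ΣAx_c = 1371416.67 in³, ΣAy_c = 557347.89 in³.
x_c = 1371416.67/15924.23 = 86.12 in; y_c = 557347.89/15924.23 = 35.00 in.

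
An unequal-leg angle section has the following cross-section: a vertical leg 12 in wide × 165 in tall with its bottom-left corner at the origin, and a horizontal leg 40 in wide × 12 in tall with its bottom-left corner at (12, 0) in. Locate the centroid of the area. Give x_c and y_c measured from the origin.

vertical leg: A = 12 × 165 = 1980.00, centroid at (6.00, 82.50).
horizontal leg: A = 40 × 12 = 480.00, centroid at (32.00, 6.00).
ΣA = 2460.00 in²
ΣAx_c = (1980.00)(6.00) + (480.00)(32.00) = 27240.00 in³
ΣAy_c = (1980.00)(82.50) + (480.00)(6.00) = 166230.00 in³
x_c = 27240.00 / 2460.00 = 11.07 in
y_c = 166230.00 / 2460.00 = 67.57 in

x_c = 11.07 in, y_c = 67.57 in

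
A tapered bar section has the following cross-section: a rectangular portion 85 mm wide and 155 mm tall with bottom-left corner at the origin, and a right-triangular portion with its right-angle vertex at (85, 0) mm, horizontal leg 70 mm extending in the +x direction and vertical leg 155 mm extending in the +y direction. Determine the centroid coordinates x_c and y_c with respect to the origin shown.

x_c = 61.70 mm, y_c = 69.97 mm

rectangular portion: A = 85 × 155 = 13175.00, centroid at (42.50, 77.50).
triangular portion: A = ½·70·155 = 5425.00, centroid at (108.33, 51.67).
ΣA = 18600.00 mm², ΣAx_c = 1147645.83 mm³, ΣAy_c = 1301354.17 mm³.
x_c = 1147645.83/18600.00 = 61.70 mm; y_c = 1301354.17/18600.00 = 69.97 mm.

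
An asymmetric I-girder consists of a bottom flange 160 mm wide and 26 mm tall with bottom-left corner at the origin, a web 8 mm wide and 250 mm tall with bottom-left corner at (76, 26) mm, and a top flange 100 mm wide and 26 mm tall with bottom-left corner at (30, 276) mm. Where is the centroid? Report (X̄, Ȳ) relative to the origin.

X̄ = 80.00 mm, Ȳ = 126.42 mm

Part | A | x̄ᵢ | ȳᵢ | A·x̄ᵢ | A·ȳᵢ
bottom flange | 4160.00 | 80.00 | 13.00 | 332800.00 | 54080.00
web | 2000.00 | 80.00 | 151.00 | 160000.00 | 302000.00
top flange | 2600.00 | 80.00 | 289.00 | 208000.00 | 751400.00
Σ | 8760.00 |  |  | 700800.00 | 1107480.00
X̄ = 700800.00 / 8760.00 = 80.00 mm
Ȳ = 1107480.00 / 8760.00 = 126.42 mm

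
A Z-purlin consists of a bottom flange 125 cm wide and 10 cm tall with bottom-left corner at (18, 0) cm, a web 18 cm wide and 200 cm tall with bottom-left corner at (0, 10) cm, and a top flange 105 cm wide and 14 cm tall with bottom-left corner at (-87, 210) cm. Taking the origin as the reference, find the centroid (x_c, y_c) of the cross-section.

x_c = 13.02 cm, y_c = 114.12 cm

bottom flange: A = 125 × 10 = 1250.00, centroid at (80.50, 5.00).
web: A = 18 × 200 = 3600.00, centroid at (9.00, 110.00).
top flange: A = 105 × 14 = 1470.00, centroid at (-34.50, 217.00).
ΣA = 6320.00 cm², ΣAx_c = 82310.00 cm³, ΣAy_c = 721240.00 cm³.
x_c = 82310.00/6320.00 = 13.02 cm; y_c = 721240.00/6320.00 = 114.12 cm.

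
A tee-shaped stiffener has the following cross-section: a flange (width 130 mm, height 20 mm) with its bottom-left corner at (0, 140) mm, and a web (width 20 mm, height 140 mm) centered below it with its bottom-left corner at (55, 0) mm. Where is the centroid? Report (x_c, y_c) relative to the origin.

x_c = 65.00 mm, y_c = 108.52 mm

Part | A | x̄ᵢ | ȳᵢ | A·x̄ᵢ | A·ȳᵢ
web | 2800.00 | 65.00 | 70.00 | 182000.00 | 196000.00
flange | 2600.00 | 65.00 | 150.00 | 169000.00 | 390000.00
Σ | 5400.00 |  |  | 351000.00 | 586000.00
x_c = 351000.00 / 5400.00 = 65.00 mm
y_c = 586000.00 / 5400.00 = 108.52 mm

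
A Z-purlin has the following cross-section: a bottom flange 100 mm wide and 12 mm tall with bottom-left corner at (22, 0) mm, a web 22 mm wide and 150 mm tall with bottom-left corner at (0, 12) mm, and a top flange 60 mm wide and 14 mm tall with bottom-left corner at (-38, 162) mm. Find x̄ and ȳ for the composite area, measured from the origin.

bottom flange: A = 100 × 12 = 1200.00, centroid at (72.00, 6.00).
web: A = 22 × 150 = 3300.00, centroid at (11.00, 87.00).
top flange: A = 60 × 14 = 840.00, centroid at (-8.00, 169.00).
ΣA = 5340.00 mm², ΣAx̄ = 115980.00 mm³, ΣAȳ = 436260.00 mm³.
x̄ = 115980.00/5340.00 = 21.72 mm; ȳ = 436260.00/5340.00 = 81.70 mm.

x̄ = 21.72 mm, ȳ = 81.70 mm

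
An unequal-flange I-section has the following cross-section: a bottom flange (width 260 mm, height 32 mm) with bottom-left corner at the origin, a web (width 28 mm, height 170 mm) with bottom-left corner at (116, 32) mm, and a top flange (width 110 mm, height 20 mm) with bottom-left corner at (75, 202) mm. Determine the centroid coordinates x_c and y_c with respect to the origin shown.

x_c = 130.00 mm, y_c = 75.68 mm

bottom flange: A = 260 × 32 = 8320.00, centroid at (130.00, 16.00).
web: A = 28 × 170 = 4760.00, centroid at (130.00, 117.00).
top flange: A = 110 × 20 = 2200.00, centroid at (130.00, 212.00).
ΣA = 15280.00 mm²
ΣAx_c = (8320.00)(130.00) + (4760.00)(130.00) + (2200.00)(130.00) = 1986400.00 mm³
ΣAy_c = (8320.00)(16.00) + (4760.00)(117.00) + (2200.00)(212.00) = 1156440.00 mm³
x_c = 1986400.00 / 15280.00 = 130.00 mm
y_c = 1156440.00 / 15280.00 = 75.68 mm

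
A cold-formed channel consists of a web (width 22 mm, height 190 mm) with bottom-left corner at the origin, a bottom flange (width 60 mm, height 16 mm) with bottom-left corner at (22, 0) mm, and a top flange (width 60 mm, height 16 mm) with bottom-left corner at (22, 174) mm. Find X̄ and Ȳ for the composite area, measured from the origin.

X̄ = 23.90 mm, Ȳ = 95.00 mm

web: A = 22 × 190 = 4180.00, centroid at (11.00, 95.00).
bottom flange: A = 60 × 16 = 960.00, centroid at (52.00, 8.00).
top flange: A = 60 × 16 = 960.00, centroid at (52.00, 182.00).
ΣA = 6100.00 mm²
ΣAX̄ = (4180.00)(11.00) + (960.00)(52.00) + (960.00)(52.00) = 145820.00 mm³
ΣAȲ = (4180.00)(95.00) + (960.00)(8.00) + (960.00)(182.00) = 579500.00 mm³
X̄ = 145820.00 / 6100.00 = 23.90 mm
Ȳ = 579500.00 / 6100.00 = 95.00 mm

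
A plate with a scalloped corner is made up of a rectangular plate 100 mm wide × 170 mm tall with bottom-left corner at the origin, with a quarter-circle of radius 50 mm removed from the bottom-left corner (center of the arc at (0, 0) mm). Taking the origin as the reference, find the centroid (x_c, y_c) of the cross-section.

x_c = 53.76 mm, y_c = 93.33 mm

plate: A = 100 × 170 = 17000.00, centroid at (50.00, 85.00).
removed quarter-circle: A = −¼π·50² = -1963.50, centroid at (21.22, 21.22).
ΣA = 15036.50 mm², ΣAx_c = 808333.33 mm³, ΣAy_c = 1403333.33 mm³.
x_c = 808333.33/15036.50 = 53.76 mm; y_c = 1403333.33/15036.50 = 93.33 mm.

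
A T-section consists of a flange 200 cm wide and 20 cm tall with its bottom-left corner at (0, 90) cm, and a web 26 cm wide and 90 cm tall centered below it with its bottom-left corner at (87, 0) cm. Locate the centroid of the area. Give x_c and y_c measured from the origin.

x_c = 100.00 cm, y_c = 79.70 cm

Part | A | x̄ᵢ | ȳᵢ | A·x̄ᵢ | A·ȳᵢ
web | 2340.00 | 100.00 | 45.00 | 234000.00 | 105300.00
flange | 4000.00 | 100.00 | 100.00 | 400000.00 | 400000.00
Σ | 6340.00 |  |  | 634000.00 | 505300.00
x_c = 634000.00 / 6340.00 = 100.00 cm
y_c = 505300.00 / 6340.00 = 79.70 cm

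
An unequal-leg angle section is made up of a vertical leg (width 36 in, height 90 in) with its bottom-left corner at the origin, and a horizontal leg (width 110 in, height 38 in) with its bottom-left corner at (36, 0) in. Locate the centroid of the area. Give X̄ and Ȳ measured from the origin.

X̄ = 59.12 in, Ȳ = 30.35 in

Part | A | x̄ᵢ | ȳᵢ | A·x̄ᵢ | A·ȳᵢ
vertical leg | 3240.00 | 18.00 | 45.00 | 58320.00 | 145800.00
horizontal leg | 4180.00 | 91.00 | 19.00 | 380380.00 | 79420.00
Σ | 7420.00 |  |  | 438700.00 | 225220.00
X̄ = 438700.00 / 7420.00 = 59.12 in
Ȳ = 225220.00 / 7420.00 = 30.35 in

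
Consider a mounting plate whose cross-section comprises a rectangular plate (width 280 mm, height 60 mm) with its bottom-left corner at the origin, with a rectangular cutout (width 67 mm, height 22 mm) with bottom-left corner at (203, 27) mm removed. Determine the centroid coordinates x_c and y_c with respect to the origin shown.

plate: A = 280 × 60 = 16800.00, centroid at (140.00, 30.00).
hole: A = −(67 × 22) = -1474.00, centroid at (236.50, 38.00).
ΣA = 15326.00 mm²
ΣAx_c = (16800.00)(140.00) + (-1474.00)(236.50) = 2003399.00 mm³
ΣAy_c = (16800.00)(30.00) + (-1474.00)(38.00) = 447988.00 mm³
x_c = 2003399.00 / 15326.00 = 130.72 mm
y_c = 447988.00 / 15326.00 = 29.23 mm

x_c = 130.72 mm, y_c = 29.23 mm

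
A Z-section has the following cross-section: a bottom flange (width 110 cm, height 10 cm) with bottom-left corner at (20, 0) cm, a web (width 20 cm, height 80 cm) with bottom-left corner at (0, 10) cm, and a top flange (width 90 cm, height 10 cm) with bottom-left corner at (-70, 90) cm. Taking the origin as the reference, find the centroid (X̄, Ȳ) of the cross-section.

X̄ = 21.11 cm, Ȳ = 47.50 cm

bottom flange: A = 110 × 10 = 1100.00, centroid at (75.00, 5.00).
web: A = 20 × 80 = 1600.00, centroid at (10.00, 50.00).
top flange: A = 90 × 10 = 900.00, centroid at (-25.00, 95.00).
ΣA = 3600.00 cm², ΣAX̄ = 76000.00 cm³, ΣAȲ = 171000.00 cm³.
X̄ = 76000.00/3600.00 = 21.11 cm; Ȳ = 171000.00/3600.00 = 47.50 cm.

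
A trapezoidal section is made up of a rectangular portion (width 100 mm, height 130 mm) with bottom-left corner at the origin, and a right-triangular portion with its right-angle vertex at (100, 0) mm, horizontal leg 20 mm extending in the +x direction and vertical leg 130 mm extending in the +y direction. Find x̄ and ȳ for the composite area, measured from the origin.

rectangular portion: A = 100 × 130 = 13000.00, centroid at (50.00, 65.00).
triangular portion: A = ½·20·130 = 1300.00, centroid at (106.67, 43.33).
ΣA = 14300.00 mm², ΣAx̄ = 788666.67 mm³, ΣAȳ = 901333.33 mm³.
x̄ = 788666.67/14300.00 = 55.15 mm; ȳ = 901333.33/14300.00 = 63.03 mm.

x̄ = 55.15 mm, ȳ = 63.03 mm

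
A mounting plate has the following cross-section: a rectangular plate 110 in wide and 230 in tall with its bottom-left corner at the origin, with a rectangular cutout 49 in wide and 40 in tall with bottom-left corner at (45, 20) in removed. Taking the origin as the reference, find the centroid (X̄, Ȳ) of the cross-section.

Part | A | x̄ᵢ | ȳᵢ | A·x̄ᵢ | A·ȳᵢ
plate | 25300.00 | 55.00 | 115.00 | 1391500.00 | 2909500.00
hole | -1960.00 | 69.50 | 40.00 | -136220.00 | -78400.00
Σ | 23340.00 |  |  | 1255280.00 | 2831100.00
X̄ = 1255280.00 / 23340.00 = 53.78 in
Ȳ = 2831100.00 / 23340.00 = 121.30 in

X̄ = 53.78 in, Ȳ = 121.30 in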